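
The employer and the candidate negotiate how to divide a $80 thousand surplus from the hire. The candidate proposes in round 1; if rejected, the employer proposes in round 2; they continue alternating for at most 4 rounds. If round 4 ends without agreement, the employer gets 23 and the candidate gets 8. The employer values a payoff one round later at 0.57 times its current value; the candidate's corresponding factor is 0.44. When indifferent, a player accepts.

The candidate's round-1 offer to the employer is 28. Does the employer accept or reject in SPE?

Round 4 (the employer proposes): the candidate gets 8 if talks fail, so the employer offers 8 and keeps 72.
Round 3 (the candidate proposes): the employer can get 72 next round, worth 0.57 × 72 = 41.04 now; the candidate offers that and keeps 38.96.
Round 2 (the employer proposes): the candidate can get 38.96 next round, worth 0.44 × 38.96 = 17.1424 now; the employer offers that and keeps 62.8576.
So by rejecting in round 1, the employer gets 62.8576 next round, worth 0.57 × 62.8576 = 35.828832 now.
Offer 28 < 35.828832, so the employer rejects.

Reject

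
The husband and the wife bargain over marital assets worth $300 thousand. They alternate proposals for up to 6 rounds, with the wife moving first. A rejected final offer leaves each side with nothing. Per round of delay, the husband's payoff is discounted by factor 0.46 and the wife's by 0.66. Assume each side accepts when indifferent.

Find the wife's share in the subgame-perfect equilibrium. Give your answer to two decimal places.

Round 6 (the husband proposes): rejection yields 0 for the wife; the husband offers 0 and keeps 300.
Round 5 (the wife proposes): the husband can get 300 next round, worth 0.46 × 300 = 138 now; the wife offers that and keeps 162.
Round 4 (the husband proposes): the wife can get 162 next round, worth 0.66 × 162 = 106.92 now. The husband offers 106.92 and keeps 300 − 106.92 = 193.08.
Round 3 (the wife proposes): the husband can get 193.08 next round, worth 0.46 × 193.08 = 88.8168 now, so the wife offers 88.8168, keeping 211.1832.
Round 2 (the husband proposes): the wife can get 211.1832 next round, worth 0.66 × 211.1832 = 139.380912 now; the husband offers that and keeps 160.619088.
Round 1 (the wife proposes): the husband can get 160.619088 next round, worth 0.46 × 160.619088 = 73.88478048 now; the wife offers that and keeps 226.11521952.

226.12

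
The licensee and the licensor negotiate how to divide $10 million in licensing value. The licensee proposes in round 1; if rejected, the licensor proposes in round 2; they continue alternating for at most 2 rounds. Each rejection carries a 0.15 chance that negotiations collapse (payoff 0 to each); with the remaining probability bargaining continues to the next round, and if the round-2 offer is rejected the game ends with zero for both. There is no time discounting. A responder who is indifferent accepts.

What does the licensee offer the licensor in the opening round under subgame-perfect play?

Round 2 (the licensor proposes): rejection yields 0 for the licensee; the licensor offers 0 and keeps 10.
Round 1 (the licensee proposes): rejecting gives the licensor an expected 0.85 × 10 = 8.5; the licensee offers that and keeps 1.5.

8.5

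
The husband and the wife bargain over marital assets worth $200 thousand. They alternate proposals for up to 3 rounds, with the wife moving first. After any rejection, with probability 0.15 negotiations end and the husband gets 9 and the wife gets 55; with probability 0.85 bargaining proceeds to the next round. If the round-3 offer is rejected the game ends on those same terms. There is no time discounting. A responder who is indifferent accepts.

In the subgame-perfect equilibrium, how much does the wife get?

173.66

Round 3 (the wife proposes): the husband gets 9 if talks fail, so the wife offers 9 and keeps 191.
Round 2 (the husband proposes): rejecting gives the wife an expected 0.85 × 191 + 0.15 × 55 = 170.6. The husband offers 170.6 and keeps 200 − 170.6 = 29.4.
Round 1 (the wife proposes): rejecting gives the husband an expected 0.85 × 29.4 + 0.15 × 9 = 26.34, so the wife offers 26.34, keeping 173.66.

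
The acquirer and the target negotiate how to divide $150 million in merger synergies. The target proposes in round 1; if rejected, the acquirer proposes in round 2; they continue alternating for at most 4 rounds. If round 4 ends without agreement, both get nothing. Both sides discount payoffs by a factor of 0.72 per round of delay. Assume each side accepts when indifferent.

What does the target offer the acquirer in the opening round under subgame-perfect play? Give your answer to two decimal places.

Solve by backward induction from round 4.
Round 4 (the acquirer proposes): rejection yields 0 for the target; the acquirer offers 0 and keeps 150.
Round 3 (the target proposes): the acquirer can get 150 next round, worth 0.72 × 150 = 108 now; the target offers that and keeps 42.
Round 2 (the acquirer proposes): the target can get 42 next round, worth 0.72 × 42 = 30.24 now, so the acquirer offers 30.24, keeping 119.76.
Round 1 (the target proposes): the acquirer can get 119.76 next round, worth 0.72 × 119.76 = 86.2272 now. The target offers 86.2272 and keeps 150 − 86.2272 = 63.7728.

86.23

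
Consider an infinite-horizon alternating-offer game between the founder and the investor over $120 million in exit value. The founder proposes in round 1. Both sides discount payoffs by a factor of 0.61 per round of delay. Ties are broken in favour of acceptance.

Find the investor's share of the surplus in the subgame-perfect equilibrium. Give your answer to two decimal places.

45.47

In a stationary SPE each proposer offers the other exactly their discounted continuation value.
If the founder keeps x when proposing and the investor keeps y when proposing, then x = 120 − 0.61y and y = 120 − 0.61x.
Solving: x = 120(1 − 0.61) / (1 − 0.61·0.61) = 46.8 / 0.6279 ≈ 74.5342.
The investor gets 120 − 74.5342 ≈ 45.4658.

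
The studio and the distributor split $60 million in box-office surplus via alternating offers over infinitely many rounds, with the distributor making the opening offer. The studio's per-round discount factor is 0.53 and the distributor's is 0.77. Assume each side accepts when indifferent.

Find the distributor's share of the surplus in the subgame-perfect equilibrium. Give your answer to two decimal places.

Let x be the distributor's share when the distributor proposes and y be the studio's share when the studio proposes.
The studio accepts iff offered ≥ 0.53·y, so x = 60 − 0.53y. Symmetrically y = 60 − 0.77x.
Substituting: x = 60 − 0.53(60 − 0.77x), giving x(1 − 0.77·0.53) = 60(1 − 0.53).
So x = 60 × 0.47 / 0.5919 ≈ 47.6432, and the studio receives 60 − x ≈ 12.3568.

47.64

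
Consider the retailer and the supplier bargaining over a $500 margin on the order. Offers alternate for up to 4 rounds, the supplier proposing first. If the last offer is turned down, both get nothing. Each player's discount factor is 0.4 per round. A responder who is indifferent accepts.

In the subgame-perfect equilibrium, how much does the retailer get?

Round 4 (the retailer proposes): rejection yields 0 for the supplier; the retailer offers 0 and keeps 500.
Round 3 (the supplier proposes): the retailer can get 500 next round, worth 0.4 × 500 = 200 now, so the supplier offers 200, keeping 300.
Round 2 (the retailer proposes): the supplier can get 300 next round, worth 0.4 × 300 = 120 now; the retailer offers that and keeps 380.
Round 1 (the supplier proposes): the retailer can get 380 next round, worth 0.4 × 380 = 152 now; the supplier offers that and keeps 348.

152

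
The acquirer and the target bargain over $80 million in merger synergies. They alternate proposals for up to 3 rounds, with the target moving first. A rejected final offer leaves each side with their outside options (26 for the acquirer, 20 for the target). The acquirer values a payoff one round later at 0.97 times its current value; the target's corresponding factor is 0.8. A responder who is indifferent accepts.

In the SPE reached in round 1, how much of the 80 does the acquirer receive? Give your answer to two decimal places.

35.70

By backward induction:
Round 3 (the target proposes): the acquirer gets 26 if talks fail, so the target offers 26 and keeps 54.
Round 2 (the acquirer proposes): the target can get 54 next round, worth 0.8 × 54 = 43.2 now, so the acquirer offers 43.2, keeping 36.8.
Round 1 (the target proposes): the acquirer can get 36.8 next round, worth 0.97 × 36.8 = 35.696 now. The target offers 35.696 and keeps 80 − 35.696 = 44.304.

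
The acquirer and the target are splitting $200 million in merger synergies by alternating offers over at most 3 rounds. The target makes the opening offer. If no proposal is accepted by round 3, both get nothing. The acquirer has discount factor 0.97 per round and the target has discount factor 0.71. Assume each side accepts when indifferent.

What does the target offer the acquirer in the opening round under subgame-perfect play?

Round 3 (the target proposes): the acquirer will accept anything ≥ 0, so the target offers 0 and keeps 200.
Round 2 (the acquirer proposes): the target can get 200 next round, worth 0.71 × 200 = 142 now; the acquirer offers that and keeps 58.
Round 1 (the target proposes): the acquirer can get 58 next round, worth 0.97 × 58 = 56.26 now. The target offers 56.26 and keeps 200 − 56.26 = 143.74.

56.26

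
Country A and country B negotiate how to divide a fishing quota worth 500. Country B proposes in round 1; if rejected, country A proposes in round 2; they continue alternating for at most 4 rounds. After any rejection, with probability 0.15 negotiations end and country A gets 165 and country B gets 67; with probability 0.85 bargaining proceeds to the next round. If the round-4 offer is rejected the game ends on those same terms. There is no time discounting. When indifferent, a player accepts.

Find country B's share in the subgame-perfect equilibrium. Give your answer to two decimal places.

136.24

Round 4 (country A proposes): country B gets 67 if talks fail, so country A offers 67 and keeps 433.
Round 3 (country B proposes): rejecting gives country A an expected 0.85 × 433 + 0.15 × 165 = 392.8, so country B offers 392.8, keeping 107.2.
Round 2 (country A proposes): rejecting gives country B an expected 0.85 × 107.2 + 0.15 × 67 = 101.17, so country A offers 101.17, keeping 398.83.
Round 1 (country B proposes): rejecting gives country A an expected 0.85 × 398.83 + 0.15 × 165 = 363.7555. Country B offers 363.7555 and keeps 500 − 363.7555 = 136.2445.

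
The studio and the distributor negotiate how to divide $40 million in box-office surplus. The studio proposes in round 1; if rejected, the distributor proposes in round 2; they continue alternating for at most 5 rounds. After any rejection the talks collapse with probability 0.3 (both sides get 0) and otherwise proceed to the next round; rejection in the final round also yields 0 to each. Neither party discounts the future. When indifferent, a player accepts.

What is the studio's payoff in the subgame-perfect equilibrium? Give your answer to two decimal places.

Round 5 (the studio proposes): the distributor will accept anything ≥ 0, so the studio offers 0 and keeps 40.
Round 4 (the distributor proposes): rejecting gives the studio an expected 0.7 × 40 = 28, so the distributor offers 28, keeping 12.
Round 3 (the studio proposes): rejecting gives the distributor an expected 0.7 × 12 = 8.4, so the studio offers 8.4, keeping 31.6.
Round 2 (the distributor proposes): rejecting gives the studio an expected 0.7 × 31.6 = 22.12; the distributor offers that and keeps 17.88.
Round 1 (the studio proposes): rejecting gives the distributor an expected 0.7 × 17.88 = 12.516, so the studio offers 12.516, keeping 27.484.

27.48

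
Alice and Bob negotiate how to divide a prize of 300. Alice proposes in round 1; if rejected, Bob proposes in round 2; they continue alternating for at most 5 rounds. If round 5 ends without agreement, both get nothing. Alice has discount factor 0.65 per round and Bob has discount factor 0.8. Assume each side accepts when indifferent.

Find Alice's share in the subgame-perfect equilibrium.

172.32

Round 5 (Alice proposes): Bob will accept anything ≥ 0, so Alice offers 0 and keeps 300.
Round 4 (Bob proposes): Alice can get 300 next round, worth 0.65 × 300 = 195 now. Bob offers 195 and keeps 300 − 195 = 105.
Round 3 (Alice proposes): Bob can get 105 next round, worth 0.8 × 105 = 84 now; Alice offers that and keeps 216.
Round 2 (Bob proposes): Alice can get 216 next round, worth 0.65 × 216 = 140.4 now. Bob offers 140.4 and keeps 300 − 140.4 = 159.6.
Round 1 (Alice proposes): Bob can get 159.6 next round, worth 0.8 × 159.6 = 127.68 now. Alice offers 127.68 and keeps 300 − 127.68 = 172.32.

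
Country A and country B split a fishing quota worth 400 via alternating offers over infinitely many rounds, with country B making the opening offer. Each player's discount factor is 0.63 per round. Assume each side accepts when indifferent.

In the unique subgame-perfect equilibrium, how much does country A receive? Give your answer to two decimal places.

154.60

In a stationary SPE each proposer offers the other exactly their discounted continuation value.
If country B keeps x when proposing and country A keeps y when proposing, then x = 400 − 0.63y and y = 400 − 0.63x.
Solving: x = 400(1 − 0.63) / (1 − 0.63·0.63) = 148 / 0.6031 ≈ 245.3988.
Country A gets 400 − 245.3988 ≈ 154.6012.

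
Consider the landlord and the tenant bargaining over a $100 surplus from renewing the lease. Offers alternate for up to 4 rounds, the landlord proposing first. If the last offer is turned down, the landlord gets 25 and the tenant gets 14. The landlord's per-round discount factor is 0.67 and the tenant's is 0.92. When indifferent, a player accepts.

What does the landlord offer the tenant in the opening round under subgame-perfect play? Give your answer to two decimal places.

72.89

Round 4 (the tenant proposes): the landlord gets 25 if talks fail, so the tenant offers 25 and keeps 75.
Round 3 (the landlord proposes): the tenant can get 75 next round, worth 0.92 × 75 = 69 now, so the landlord offers 69, keeping 31.
Round 2 (the tenant proposes): the landlord can get 31 next round, worth 0.67 × 31 = 20.77 now; the tenant offers that and keeps 79.23.
Round 1 (the landlord proposes): the tenant can get 79.23 next round, worth 0.92 × 79.23 = 72.8916 now. The landlord offers 72.8916 and keeps 100 − 72.8916 = 27.1084.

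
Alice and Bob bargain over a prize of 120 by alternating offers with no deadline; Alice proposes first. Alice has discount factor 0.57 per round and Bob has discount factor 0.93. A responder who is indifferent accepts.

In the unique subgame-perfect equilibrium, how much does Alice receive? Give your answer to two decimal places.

17.88

When Alice proposes, Bob accepts any offer worth at least 0.93 times what Bob would get by proposing next round; and vice versa.
This gives x = 120 − 0.93y and y = 120 − 0.57x, where x and y are each side's share when it proposes.
Hence (1 − 0.93·0.57)x = 120(1 − 0.93), i.e. 0.4699·x = 8.4.
x ≈ 17.8761; Bob's share is 120 − x ≈ 102.1239.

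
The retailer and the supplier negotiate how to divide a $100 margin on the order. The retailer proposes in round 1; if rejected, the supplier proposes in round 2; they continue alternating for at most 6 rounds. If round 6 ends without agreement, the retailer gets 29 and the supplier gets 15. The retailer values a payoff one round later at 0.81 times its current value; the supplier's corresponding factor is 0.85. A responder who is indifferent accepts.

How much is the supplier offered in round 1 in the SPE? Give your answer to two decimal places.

55.88

Work backward from the last round.
Round 6 (the supplier proposes): the retailer gets 29 if talks fail, so the supplier offers 29 and keeps 71.
Round 5 (the retailer proposes): the supplier can get 71 next round, worth 0.85 × 71 = 60.35 now. The retailer offers 60.35 and keeps 100 − 60.35 = 39.65.
Round 4 (the supplier proposes): the retailer can get 39.65 next round, worth 0.81 × 39.65 = 32.1165 now, so the supplier offers 32.1165, keeping 67.8835.
Round 3 (the retailer proposes): the supplier can get 67.8835 next round, worth 0.85 × 67.8835 = 57.700975 now; the retailer offers that and keeps 42.299025.
Round 2 (the supplier proposes): the retailer can get 42.299025 next round, worth 0.81 × 42.299025 = 34.26221025 now, so the supplier offers 34.26221025, keeping 65.73778975.
Round 1 (the retailer proposes): the supplier can get 65.73778975 next round, worth 0.85 × 65.73778975 = 55.8771212875 now; the retailer offers that and keeps 44.1228787125.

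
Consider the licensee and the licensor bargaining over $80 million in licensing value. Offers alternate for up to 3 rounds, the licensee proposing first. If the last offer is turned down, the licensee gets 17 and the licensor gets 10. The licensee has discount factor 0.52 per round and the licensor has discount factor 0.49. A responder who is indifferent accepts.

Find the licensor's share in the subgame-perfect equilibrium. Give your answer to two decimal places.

By backward induction:
Round 3 (the licensee proposes): the licensor gets 10 if talks fail, so the licensee offers 10 and keeps 70.
Round 2 (the licensor proposes): the licensee can get 70 next round, worth 0.52 × 70 = 36.4 now; the licensor offers that and keeps 43.6.
Round 1 (the licensee proposes): the licensor can get 43.6 next round, worth 0.49 × 43.6 = 21.364 now, so the licensee offers 21.364, keeping 58.636.

21.36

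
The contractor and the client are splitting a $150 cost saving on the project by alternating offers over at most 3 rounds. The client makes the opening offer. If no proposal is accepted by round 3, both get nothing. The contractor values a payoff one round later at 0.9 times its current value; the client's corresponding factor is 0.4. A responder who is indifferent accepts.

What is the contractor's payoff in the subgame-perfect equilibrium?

Round 3 (the client proposes): rejection yields 0 for the contractor; the client offers 0 and keeps 150.
Round 2 (the contractor proposes): the client can get 150 next round, worth 0.4 × 150 = 60 now. The contractor offers 60 and keeps 150 − 60 = 90.
Round 1 (the client proposes): the contractor can get 90 next round, worth 0.9 × 90 = 81 now, so the client offers 81, keeping 69.

81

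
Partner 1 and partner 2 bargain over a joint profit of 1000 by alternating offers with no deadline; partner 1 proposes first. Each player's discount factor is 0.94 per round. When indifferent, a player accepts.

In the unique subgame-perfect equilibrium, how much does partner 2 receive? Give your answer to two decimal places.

In a stationary SPE each proposer offers the other exactly their discounted continuation value.
If partner 1 keeps x when proposing and partner 2 keeps y when proposing, then x = 1000 − 0.94y and y = 1000 − 0.94x.
Solving: x = 1000(1 − 0.94) / (1 − 0.94·0.94) = 60 / 0.1164 ≈ 515.4639.
Partner 2 gets 1000 − 515.4639 ≈ 484.5361.

484.54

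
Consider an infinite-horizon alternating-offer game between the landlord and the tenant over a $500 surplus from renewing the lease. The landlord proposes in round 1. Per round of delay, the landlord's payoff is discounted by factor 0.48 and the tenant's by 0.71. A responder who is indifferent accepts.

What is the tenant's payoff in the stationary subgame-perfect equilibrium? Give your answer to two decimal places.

280.04

In a stationary SPE each proposer offers the other exactly their discounted continuation value.
If the landlord keeps x when proposing and the tenant keeps y when proposing, then x = 500 − 0.71y and y = 500 − 0.48x.
Solving: x = 500(1 − 0.71) / (1 − 0.48·0.71) = 145 / 0.6592 ≈ 219.9636.
The tenant gets 500 − 219.9636 ≈ 280.0364.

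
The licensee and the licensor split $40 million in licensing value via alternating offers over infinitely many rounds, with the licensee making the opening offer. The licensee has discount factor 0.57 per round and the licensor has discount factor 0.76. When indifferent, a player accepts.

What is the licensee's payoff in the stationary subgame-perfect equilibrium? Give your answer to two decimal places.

16.94

In a stationary SPE each proposer offers the other exactly their discounted continuation value.
If the licensee keeps x when proposing and the licensor keeps y when proposing, then x = 40 − 0.76y and y = 40 − 0.57x.
Solving: x = 40(1 − 0.76) / (1 − 0.57·0.76) = 9.6 / 0.5668 ≈ 16.9372.
The licensor gets 40 − 16.9372 ≈ 23.0628.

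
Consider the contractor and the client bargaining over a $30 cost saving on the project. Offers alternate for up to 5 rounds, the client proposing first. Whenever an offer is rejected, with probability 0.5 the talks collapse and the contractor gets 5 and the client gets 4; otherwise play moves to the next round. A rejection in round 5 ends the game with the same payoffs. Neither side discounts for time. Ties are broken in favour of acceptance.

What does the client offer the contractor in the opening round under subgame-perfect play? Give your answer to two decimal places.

11.56

By backward induction:
Round 5 (the client proposes): the contractor gets 5 if talks fail, so the client offers 5 and keeps 25.
Round 4 (the contractor proposes): rejecting gives the client an expected 0.5 × 25 + 0.5 × 4 = 14.5. The contractor offers 14.5 and keeps 30 − 14.5 = 15.5.
Round 3 (the client proposes): rejecting gives the contractor an expected 0.5 × 15.5 + 0.5 × 5 = 10.25; the client offers that and keeps 19.75.
Round 2 (the contractor proposes): rejecting gives the client an expected 0.5 × 19.75 + 0.5 × 4 = 11.875, so the contractor offers 11.875, keeping 18.125.
Round 1 (the client proposes): rejecting gives the contractor an expected 0.5 × 18.125 + 0.5 × 5 = 11.5625, so the client offers 11.5625, keeping 18.4375.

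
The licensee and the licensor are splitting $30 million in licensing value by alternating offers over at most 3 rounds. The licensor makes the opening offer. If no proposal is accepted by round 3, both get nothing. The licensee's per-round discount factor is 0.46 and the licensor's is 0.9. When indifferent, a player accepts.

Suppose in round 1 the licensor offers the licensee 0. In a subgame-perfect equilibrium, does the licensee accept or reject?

Reject

Work out the licensee's continuation value if the offer is rejected.
Round 3 (the licensor proposes): the licensee will accept anything ≥ 0, so the licensor offers 0 and keeps 30.
Round 2 (the licensee proposes): the licensor can get 30 next round, worth 0.9 × 30 = 27 now. The licensee offers 27 and keeps 30 − 27 = 3.
So by rejecting in round 1, the licensee gets 3 next round, worth 0.46 × 3 = 1.38 now.
Offer 0 < 1.38, so the licensee rejects.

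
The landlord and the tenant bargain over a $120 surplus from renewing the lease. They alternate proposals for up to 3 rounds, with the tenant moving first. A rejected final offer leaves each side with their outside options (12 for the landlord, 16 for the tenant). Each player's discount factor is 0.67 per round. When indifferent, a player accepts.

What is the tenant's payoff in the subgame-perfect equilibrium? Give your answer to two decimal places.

Solve by backward induction from round 3.
Round 3 (the tenant proposes): the landlord gets 12 if talks fail, so the tenant offers 12 and keeps 108.
Round 2 (the landlord proposes): the tenant can get 108 next round, worth 0.67 × 108 = 72.36 now. The landlord offers 72.36 and keeps 120 − 72.36 = 47.64.
Round 1 (the tenant proposes): the landlord can get 47.64 next round, worth 0.67 × 47.64 = 31.9188 now. The tenant offers 31.9188 and keeps 120 − 31.9188 = 88.0812.

88.08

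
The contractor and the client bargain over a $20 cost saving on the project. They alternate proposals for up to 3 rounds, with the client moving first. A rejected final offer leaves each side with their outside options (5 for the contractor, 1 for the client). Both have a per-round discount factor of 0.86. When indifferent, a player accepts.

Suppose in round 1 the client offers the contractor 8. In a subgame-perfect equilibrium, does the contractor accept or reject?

Round 3 (the client proposes): the contractor gets 5 if talks fail, so the client offers 5 and keeps 15.
Round 2 (the contractor proposes): the client can get 15 next round, worth 0.86 × 15 = 12.9 now, so the contractor offers 12.9, keeping 7.1.
So by rejecting in round 1, the contractor gets 7.1 next round, worth 0.86 × 7.1 = 6.106 now.
Offer 8 ≥ 6.106, so the contractor accepts.

Accept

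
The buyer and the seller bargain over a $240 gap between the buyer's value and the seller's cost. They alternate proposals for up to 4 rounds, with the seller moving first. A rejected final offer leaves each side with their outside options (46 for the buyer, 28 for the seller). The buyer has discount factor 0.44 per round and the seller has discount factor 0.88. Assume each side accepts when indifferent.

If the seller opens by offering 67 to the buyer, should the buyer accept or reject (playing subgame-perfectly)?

Accept

Round 4 (the buyer proposes): the seller gets 28 if talks fail, so the buyer offers 28 and keeps 212.
Round 3 (the seller proposes): the buyer can get 212 next round, worth 0.44 × 212 = 93.28 now; the seller offers that and keeps 146.72.
Round 2 (the buyer proposes): the seller can get 146.72 next round, worth 0.88 × 146.72 = 129.1136 now; the buyer offers that and keeps 110.8864.
So by rejecting in round 1, the buyer gets 110.8864 next round, worth 0.44 × 110.8864 = 48.790016 now.
Offer 67 ≥ 48.790016, so the buyer accepts.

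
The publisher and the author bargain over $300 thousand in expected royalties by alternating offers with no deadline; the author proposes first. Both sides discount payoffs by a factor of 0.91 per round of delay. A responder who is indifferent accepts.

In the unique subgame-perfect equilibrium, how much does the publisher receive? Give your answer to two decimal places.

142.93

In a stationary SPE each proposer offers the other exactly their discounted continuation value.
If the author keeps x when proposing and the publisher keeps y when proposing, then x = 300 − 0.91y and y = 300 − 0.91x.
Solving: x = 300(1 − 0.91) / (1 − 0.91·0.91) = 27 / 0.1719 ≈ 157.0681.
The publisher gets 300 − 157.0681 ≈ 142.9319.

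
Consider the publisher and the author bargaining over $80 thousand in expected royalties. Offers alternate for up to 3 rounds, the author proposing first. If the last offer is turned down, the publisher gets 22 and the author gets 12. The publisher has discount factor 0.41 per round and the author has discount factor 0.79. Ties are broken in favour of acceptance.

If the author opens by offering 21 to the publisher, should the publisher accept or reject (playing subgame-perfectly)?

Work out the publisher's continuation value if the offer is rejected.
Round 3 (the author proposes): the publisher gets 22 if talks fail, so the author offers 22 and keeps 58.
Round 2 (the publisher proposes): the author can get 58 next round, worth 0.79 × 58 = 45.82 now; the publisher offers that and keeps 34.18.
So by rejecting in round 1, the publisher gets 34.18 next round, worth 0.41 × 34.18 = 14.0138 now.
Offer 21 ≥ 14.0138, so the publisher accepts.

Accept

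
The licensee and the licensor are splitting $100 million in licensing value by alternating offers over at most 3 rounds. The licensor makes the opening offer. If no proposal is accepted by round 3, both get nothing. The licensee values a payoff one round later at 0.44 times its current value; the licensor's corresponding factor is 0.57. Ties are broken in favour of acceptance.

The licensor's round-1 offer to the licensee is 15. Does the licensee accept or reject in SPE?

Round 3 (the licensor proposes): rejection yields 0 for the licensee; the licensor offers 0 and keeps 100.
Round 2 (the licensee proposes): the licensor can get 100 next round, worth 0.57 × 100 = 57 now, so the licensee offers 57, keeping 43.
So by rejecting in round 1, the licensee gets 43 next round, worth 0.44 × 43 = 18.92 now.
Offer 15 < 18.92, so the licensee rejects.

Reject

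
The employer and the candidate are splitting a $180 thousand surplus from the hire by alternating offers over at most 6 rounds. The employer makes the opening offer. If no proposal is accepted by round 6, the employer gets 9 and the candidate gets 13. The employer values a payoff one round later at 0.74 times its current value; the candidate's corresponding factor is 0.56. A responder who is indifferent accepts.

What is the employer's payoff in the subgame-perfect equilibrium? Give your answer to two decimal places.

126.49

Work backward from the last round.
Round 6 (the candidate proposes): the employer gets 9 if talks fail, so the candidate offers 9 and keeps 171.
Round 5 (the employer proposes): the candidate can get 171 next round, worth 0.56 × 171 = 95.76 now. The employer offers 95.76 and keeps 180 − 95.76 = 84.24.
Round 4 (the candidate proposes): the employer can get 84.24 next round, worth 0.74 × 84.24 = 62.3376 now. The candidate offers 62.3376 and keeps 180 − 62.3376 = 117.6624.
Round 3 (the employer proposes): the candidate can get 117.6624 next round, worth 0.56 × 117.6624 = 65.890944 now. The employer offers 65.890944 and keeps 180 − 65.890944 = 114.109056.
Round 2 (the candidate proposes): the employer can get 114.109056 next round, worth 0.74 × 114.109056 = 84.44070144 now; the candidate offers that and keeps 95.55929856.
Round 1 (the employer proposes): the candidate can get 95.55929856 next round, worth 0.56 × 95.55929856 = 53.5132071936 now; the employer offers that and keeps 126.4867928064.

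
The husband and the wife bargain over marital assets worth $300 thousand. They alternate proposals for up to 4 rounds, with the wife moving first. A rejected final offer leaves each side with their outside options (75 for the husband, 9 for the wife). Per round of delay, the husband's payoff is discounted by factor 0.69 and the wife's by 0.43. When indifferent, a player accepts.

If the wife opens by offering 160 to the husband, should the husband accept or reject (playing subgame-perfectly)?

Reject

Work out the husband's continuation value if the offer is rejected.
Round 4 (the husband proposes): the wife gets 9 if talks fail, so the husband offers 9 and keeps 291.
Round 3 (the wife proposes): the husband can get 291 next round, worth 0.69 × 291 = 200.79 now, so the wife offers 200.79, keeping 99.21.
Round 2 (the husband proposes): the wife can get 99.21 next round, worth 0.43 × 99.21 = 42.6603 now. The husband offers 42.6603 and keeps 300 − 42.6603 = 257.3397.
So by rejecting in round 1, the husband gets 257.3397 next round, worth 0.69 × 257.3397 = 177.564393 now.
Offer 160 < 177.564393, so the husband rejects.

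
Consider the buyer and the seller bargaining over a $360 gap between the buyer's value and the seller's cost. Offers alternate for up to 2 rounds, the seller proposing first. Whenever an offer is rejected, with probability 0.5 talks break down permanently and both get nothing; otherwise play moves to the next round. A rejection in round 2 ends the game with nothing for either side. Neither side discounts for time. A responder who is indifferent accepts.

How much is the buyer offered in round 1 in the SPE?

By backward induction:
Round 2 (the buyer proposes): the seller will accept anything ≥ 0, so the buyer offers 0 and keeps 360.
Round 1 (the seller proposes): rejecting gives the buyer an expected 0.5 × 360 = 180; the seller offers that and keeps 180.

180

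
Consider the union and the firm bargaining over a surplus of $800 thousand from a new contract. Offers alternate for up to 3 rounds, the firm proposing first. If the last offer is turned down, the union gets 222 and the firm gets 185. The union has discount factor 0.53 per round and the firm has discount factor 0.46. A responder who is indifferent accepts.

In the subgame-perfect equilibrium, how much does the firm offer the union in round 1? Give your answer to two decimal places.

283.08

Work backward from the last round.
Round 3 (the firm proposes): the union gets 222 if talks fail, so the firm offers 222 and keeps 578.
Round 2 (the union proposes): the firm can get 578 next round, worth 0.46 × 578 = 265.88 now, so the union offers 265.88, keeping 534.12.
Round 1 (the firm proposes): the union can get 534.12 next round, worth 0.53 × 534.12 = 283.0836 now; the firm offers that and keeps 516.9164.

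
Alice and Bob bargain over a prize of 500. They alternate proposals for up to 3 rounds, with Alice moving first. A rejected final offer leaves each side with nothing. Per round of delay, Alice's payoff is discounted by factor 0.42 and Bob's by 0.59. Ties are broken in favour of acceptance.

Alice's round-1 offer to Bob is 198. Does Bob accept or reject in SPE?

Accept

Work out Bob's continuation value if the offer is rejected.
Round 3 (Alice proposes): rejection yields 0 for Bob; Alice offers 0 and keeps 500.
Round 2 (Bob proposes): Alice can get 500 next round, worth 0.42 × 500 = 210 now, so Bob offers 210, keeping 290.
So by rejecting in round 1, Bob gets 290 next round, worth 0.59 × 290 = 171.1 now.
Offer 198 ≥ 171.1, so Bob accepts.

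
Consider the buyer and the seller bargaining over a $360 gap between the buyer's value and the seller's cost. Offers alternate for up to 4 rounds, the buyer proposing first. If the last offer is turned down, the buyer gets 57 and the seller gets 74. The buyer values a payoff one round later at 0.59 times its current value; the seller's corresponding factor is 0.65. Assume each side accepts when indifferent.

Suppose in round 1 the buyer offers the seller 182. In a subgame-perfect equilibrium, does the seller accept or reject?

Work out the seller's continuation value if the offer is rejected.
Round 4 (the seller proposes): the buyer gets 57 if talks fail, so the seller offers 57 and keeps 303.
Round 3 (the buyer proposes): the seller can get 303 next round, worth 0.65 × 303 = 196.95 now; the buyer offers that and keeps 163.05.
Round 2 (the seller proposes): the buyer can get 163.05 next round, worth 0.59 × 163.05 = 96.1995 now, so the seller offers 96.1995, keeping 263.8005.
So by rejecting in round 1, the seller gets 263.8005 next round, worth 0.65 × 263.8005 = 171.470325 now.
Offer 182 ≥ 171.470325, so the seller accepts.

Accept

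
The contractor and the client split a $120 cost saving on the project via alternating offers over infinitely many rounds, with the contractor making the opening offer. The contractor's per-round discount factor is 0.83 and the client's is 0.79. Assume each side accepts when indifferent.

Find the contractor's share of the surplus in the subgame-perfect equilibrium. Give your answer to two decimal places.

In a stationary SPE each proposer offers the other exactly their discounted continuation value.
If the contractor keeps x when proposing and the client keeps y when proposing, then x = 120 − 0.79y and y = 120 − 0.83x.
Solving: x = 120(1 − 0.79) / (1 − 0.83·0.79) = 25.2 / 0.3443 ≈ 73.1920.
The client gets 120 − 73.1920 ≈ 46.8080.

73.19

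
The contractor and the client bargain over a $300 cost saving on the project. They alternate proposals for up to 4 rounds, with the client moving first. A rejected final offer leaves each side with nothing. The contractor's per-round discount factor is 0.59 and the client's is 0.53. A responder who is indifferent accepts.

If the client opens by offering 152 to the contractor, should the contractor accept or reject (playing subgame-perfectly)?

Accept

Work out the contractor's continuation value if the offer is rejected.
Round 4 (the contractor proposes): the client will accept anything ≥ 0, so the contractor offers 0 and keeps 300.
Round 3 (the client proposes): the contractor can get 300 next round, worth 0.59 × 300 = 177 now; the client offers that and keeps 123.
Round 2 (the contractor proposes): the client can get 123 next round, worth 0.53 × 123 = 65.19 now, so the contractor offers 65.19, keeping 234.81.
So by rejecting in round 1, the contractor gets 234.81 next round, worth 0.59 × 234.81 = 138.5379 now.
Offer 152 ≥ 138.5379, so the contractor accepts.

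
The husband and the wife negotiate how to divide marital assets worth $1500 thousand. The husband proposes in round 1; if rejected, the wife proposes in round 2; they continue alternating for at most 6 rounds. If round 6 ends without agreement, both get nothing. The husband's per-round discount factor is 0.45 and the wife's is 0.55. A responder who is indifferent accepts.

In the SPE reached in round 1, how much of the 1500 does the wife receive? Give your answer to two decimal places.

Round 6 (the wife proposes): rejection yields 0 for the husband; the wife offers 0 and keeps 1500.
Round 5 (the husband proposes): the wife can get 1500 next round, worth 0.55 × 1500 = 825 now, so the husband offers 825, keeping 675.
Round 4 (the wife proposes): the husband can get 675 next round, worth 0.45 × 675 = 303.75 now; the wife offers that and keeps 1196.25.
Round 3 (the husband proposes): the wife can get 1196.25 next round, worth 0.55 × 1196.25 = 657.9375 now. The husband offers 657.9375 and keeps 1500 − 657.9375 = 842.0625.
Round 2 (the wife proposes): the husband can get 842.0625 next round, worth 0.45 × 842.0625 = 378.928125 now, so the wife offers 378.928125, keeping 1121.071875.
Round 1 (the husband proposes): the wife can get 1121.071875 next round, worth 0.55 × 1121.071875 = 616.58953125 now; the husband offers that and keeps 883.41046875.

616.59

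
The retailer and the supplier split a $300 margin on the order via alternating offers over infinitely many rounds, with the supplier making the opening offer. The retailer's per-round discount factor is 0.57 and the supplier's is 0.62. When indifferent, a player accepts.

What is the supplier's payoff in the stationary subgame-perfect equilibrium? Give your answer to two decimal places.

199.51

When the supplier proposes, the retailer accepts any offer worth at least 0.57 times what the retailer would get by proposing next round; and vice versa.
This gives x = 300 − 0.57y and y = 300 − 0.62x, where x and y are each side's share when it proposes.
Hence (1 − 0.57·0.62)x = 300(1 − 0.57), i.e. 0.6466·x = 129.
x ≈ 199.5051; the retailer's share is 300 − x ≈ 100.4949.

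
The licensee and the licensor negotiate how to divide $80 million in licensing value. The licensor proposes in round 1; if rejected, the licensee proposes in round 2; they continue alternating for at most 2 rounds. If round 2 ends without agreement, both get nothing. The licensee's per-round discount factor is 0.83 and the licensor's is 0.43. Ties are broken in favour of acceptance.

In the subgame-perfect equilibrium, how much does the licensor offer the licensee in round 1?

66.4

By backward induction:
Round 2 (the licensee proposes): rejection yields 0 for the licensor; the licensee offers 0 and keeps 80.
Round 1 (the licensor proposes): the licensee can get 80 next round, worth 0.83 × 80 = 66.4 now, so the licensor offers 66.4, keeping 13.6.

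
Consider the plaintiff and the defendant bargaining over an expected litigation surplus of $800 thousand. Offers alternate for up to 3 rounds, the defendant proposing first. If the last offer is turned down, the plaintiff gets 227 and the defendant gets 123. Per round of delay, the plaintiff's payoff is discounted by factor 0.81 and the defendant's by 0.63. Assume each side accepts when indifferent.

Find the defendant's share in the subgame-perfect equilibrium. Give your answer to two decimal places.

444.40

Round 3 (the defendant proposes): the plaintiff gets 227 if talks fail, so the defendant offers 227 and keeps 573.
Round 2 (the plaintiff proposes): the defendant can get 573 next round, worth 0.63 × 573 = 360.99 now; the plaintiff offers that and keeps 439.01.
Round 1 (the defendant proposes): the plaintiff can get 439.01 next round, worth 0.81 × 439.01 = 355.5981 now; the defendant offers that and keeps 444.4019.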